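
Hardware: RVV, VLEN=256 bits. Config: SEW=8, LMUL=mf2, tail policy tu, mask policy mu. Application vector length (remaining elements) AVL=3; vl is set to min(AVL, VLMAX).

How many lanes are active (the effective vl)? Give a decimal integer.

VLMAX = VLEN×LMUL/SEW = 256×1/2/8 = 16
AVL=3 ≤ VLMAX=16, so vl = 3

vl = 3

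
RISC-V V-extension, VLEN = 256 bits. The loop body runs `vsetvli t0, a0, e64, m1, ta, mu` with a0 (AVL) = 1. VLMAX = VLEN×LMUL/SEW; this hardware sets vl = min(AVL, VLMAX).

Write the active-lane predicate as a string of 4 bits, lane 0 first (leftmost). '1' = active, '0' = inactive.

lanes per group: 256·1/64 = 4
AVL=1 ≤ VLMAX=4, so vl = 1
bits (lane 0 leftmost): 1000

predicate = 1000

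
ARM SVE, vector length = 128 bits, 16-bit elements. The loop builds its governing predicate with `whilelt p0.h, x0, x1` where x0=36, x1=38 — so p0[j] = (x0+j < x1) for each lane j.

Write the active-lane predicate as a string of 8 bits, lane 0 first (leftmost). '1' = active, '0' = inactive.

128-bit reg / 16-bit elem → 8 lanes
whilelt: lane j active iff 36+j < 38 → j < 2 → 2 active
bits (lane 0 leftmost): 11000000

predicate = 11000000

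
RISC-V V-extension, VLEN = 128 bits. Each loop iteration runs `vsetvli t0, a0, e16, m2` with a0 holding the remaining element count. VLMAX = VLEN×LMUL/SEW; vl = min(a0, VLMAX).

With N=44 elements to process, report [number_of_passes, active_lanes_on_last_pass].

lanes per group: 128·2/16 = 16
iterations = ceil(44/16) = 3; final-pass vl = 12

[iterations, last_vl] = [3, 12]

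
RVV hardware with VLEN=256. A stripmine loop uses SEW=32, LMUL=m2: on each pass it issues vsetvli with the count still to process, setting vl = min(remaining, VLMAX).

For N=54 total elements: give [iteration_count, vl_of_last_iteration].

[iterations, last_vl] = [4, 6]

lanes per group: 256·2/32 = 16
54 elements at 16/iter → 4 passes, remainder 6 on the last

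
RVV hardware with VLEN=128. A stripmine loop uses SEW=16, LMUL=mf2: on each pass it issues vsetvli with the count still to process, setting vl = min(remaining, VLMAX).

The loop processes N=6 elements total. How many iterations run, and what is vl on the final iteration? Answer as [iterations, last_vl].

VLMAX = VLEN×LMUL/SEW = 128×1/2/16 = 4
6 elements at 4/iter → 2 passes, remainder 2 on the last

[iterations, last_vl] = [2, 2]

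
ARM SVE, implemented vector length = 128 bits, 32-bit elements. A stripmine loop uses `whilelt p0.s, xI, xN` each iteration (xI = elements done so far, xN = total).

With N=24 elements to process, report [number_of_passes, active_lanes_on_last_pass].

128-bit reg / 32-bit elem → 4 lanes
24 elements at 4/iter → 6 passes, remainder 4 on the last

[iterations, last_vl] = [6, 4]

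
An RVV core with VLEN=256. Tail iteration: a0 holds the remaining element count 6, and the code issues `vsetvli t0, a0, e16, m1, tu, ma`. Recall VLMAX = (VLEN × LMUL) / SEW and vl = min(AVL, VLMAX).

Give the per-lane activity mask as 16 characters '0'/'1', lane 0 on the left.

predicate = 1111110000000000

VLMAX = (256 × 1) / 16 = 16 lanes
vl ← min(6, 16) = 6
bits (lane 0 leftmost): 1111110000000000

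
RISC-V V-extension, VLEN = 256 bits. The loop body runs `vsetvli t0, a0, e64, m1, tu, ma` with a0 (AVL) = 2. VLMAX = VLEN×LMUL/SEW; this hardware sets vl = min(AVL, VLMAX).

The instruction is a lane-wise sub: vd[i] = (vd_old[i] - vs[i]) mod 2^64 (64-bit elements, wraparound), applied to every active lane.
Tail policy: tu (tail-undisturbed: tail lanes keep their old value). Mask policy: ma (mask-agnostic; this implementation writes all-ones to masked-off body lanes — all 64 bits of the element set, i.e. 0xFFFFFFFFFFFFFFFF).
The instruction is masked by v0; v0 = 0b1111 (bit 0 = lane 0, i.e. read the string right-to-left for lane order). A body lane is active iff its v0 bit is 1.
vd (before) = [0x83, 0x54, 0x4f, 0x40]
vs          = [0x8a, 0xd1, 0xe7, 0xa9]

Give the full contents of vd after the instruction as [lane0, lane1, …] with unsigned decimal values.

vd = [18446744073709551609, 18446744073709551491, 79, 64]

VLMAX = VLEN×LMUL/SEW = 256×1/64 = 4
vl = min(AVL, VLMAX) = min(2, 4) = 2
[0] sub(0x83,0x8a) = 0xfffffffffffffff9
[1] sub(0x54,0xd1) = 0xffffffffffffff83
[2] tail/keep = 0x4f
[3] tail/keep = 0x40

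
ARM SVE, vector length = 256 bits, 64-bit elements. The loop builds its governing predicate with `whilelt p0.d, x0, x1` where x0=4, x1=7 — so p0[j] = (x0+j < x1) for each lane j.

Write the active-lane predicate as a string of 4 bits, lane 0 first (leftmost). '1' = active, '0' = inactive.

predicate = 1110

256-bit reg / 64-bit elem → 4 lanes
p0[j] = (4+j < 7); true for j=0..2 → 3 lanes set
bits (lane 0 leftmost): 1110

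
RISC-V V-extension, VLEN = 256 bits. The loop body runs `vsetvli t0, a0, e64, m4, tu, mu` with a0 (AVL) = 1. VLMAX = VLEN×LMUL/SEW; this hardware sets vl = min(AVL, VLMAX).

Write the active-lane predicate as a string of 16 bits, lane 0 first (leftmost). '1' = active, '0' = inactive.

VLMAX = VLEN×LMUL/SEW = 256×4/64 = 16
AVL=1 ≤ VLMAX=16, so vl = 1
bits (lane 0 leftmost): 1000000000000000

predicate = 1000000000000000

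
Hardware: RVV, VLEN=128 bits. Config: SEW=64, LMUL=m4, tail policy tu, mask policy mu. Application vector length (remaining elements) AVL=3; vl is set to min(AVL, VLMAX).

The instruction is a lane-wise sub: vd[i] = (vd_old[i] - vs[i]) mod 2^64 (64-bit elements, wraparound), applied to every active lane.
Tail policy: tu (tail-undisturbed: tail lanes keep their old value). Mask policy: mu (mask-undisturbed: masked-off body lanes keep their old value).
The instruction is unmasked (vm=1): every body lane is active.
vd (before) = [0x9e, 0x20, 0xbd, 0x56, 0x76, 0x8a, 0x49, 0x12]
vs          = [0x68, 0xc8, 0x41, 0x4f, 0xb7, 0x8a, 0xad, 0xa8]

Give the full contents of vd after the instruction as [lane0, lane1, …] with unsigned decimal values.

lanes per group: 128·4/64 = 8
vl = min(AVL, VLMAX) = min(3, 8) = 3
vd[0] sub(0x9e,0x68) -> 0x36
vd[1] sub(0x20,0xc8) -> 0xffffffffffffff58
vd[2] sub(0xbd,0x41) -> 0x7c
vd[3] tail/keep -> 0x56
vd[4] tail/keep -> 0x76
vd[5] tail/keep -> 0x8a
vd[6] tail/keep -> 0x49
vd[7] tail/keep -> 0x12

vd = [54, 18446744073709551448, 124, 86, 118, 138, 73, 18]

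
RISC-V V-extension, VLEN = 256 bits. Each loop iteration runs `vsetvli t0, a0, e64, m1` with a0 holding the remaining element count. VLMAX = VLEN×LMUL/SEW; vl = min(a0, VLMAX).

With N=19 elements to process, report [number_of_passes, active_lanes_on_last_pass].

VLMAX = VLEN×LMUL/SEW = 256×1/64 = 4
iterations = ceil(19/4) = 5; final-pass vl = 3

[iterations, last_vl] = [5, 3]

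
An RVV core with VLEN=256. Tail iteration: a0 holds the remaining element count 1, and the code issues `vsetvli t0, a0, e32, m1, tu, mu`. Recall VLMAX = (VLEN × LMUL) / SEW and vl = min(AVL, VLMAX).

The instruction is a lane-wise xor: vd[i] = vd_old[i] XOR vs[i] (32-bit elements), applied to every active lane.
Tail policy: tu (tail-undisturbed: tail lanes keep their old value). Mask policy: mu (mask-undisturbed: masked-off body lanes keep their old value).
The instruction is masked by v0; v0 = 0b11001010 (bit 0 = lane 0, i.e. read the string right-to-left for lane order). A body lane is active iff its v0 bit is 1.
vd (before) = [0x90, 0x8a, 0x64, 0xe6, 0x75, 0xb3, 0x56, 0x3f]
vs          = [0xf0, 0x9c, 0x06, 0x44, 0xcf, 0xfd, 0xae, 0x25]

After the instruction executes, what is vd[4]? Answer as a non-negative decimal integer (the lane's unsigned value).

vd[4] = 117

VLMAX = VLEN×LMUL/SEW = 256×1/32 = 8
vl = min(AVL, VLMAX) = min(1, 8) = 1
vd[0] mask-off/keep -> 0x90
vd[1] tail/keep -> 0x8a
vd[2] tail/keep -> 0x64
vd[3] tail/keep -> 0xe6
vd[4] tail/keep -> 0x75
vd[5] tail/keep -> 0xb3
vd[6] tail/keep -> 0x56
vd[7] tail/keep -> 0x3f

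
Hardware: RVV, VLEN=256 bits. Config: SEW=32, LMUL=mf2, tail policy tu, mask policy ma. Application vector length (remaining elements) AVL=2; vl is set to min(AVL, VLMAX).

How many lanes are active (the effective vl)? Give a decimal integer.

vl = 2

VLMAX = (256 × 1/2) / 32 = 4 lanes
vl ← min(2, 4) = 2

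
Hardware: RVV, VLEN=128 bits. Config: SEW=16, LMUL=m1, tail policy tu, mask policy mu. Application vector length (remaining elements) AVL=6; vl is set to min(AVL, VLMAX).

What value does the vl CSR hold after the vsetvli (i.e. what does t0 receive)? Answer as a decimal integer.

vl = 6

VLMAX = (128 × 1) / 16 = 8 lanes
AVL=6 ≤ VLMAX=8, so vl = 6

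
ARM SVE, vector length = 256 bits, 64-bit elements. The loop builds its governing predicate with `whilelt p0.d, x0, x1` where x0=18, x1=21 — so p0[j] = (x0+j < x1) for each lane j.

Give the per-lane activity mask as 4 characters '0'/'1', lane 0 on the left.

predicate = 1110

register lanes = 256/64 = 4
active while 18+j < 21, i.e. j ∈ [0,3) capped at 4 ⇒ 3
bits (lane 0 leftmost): 1110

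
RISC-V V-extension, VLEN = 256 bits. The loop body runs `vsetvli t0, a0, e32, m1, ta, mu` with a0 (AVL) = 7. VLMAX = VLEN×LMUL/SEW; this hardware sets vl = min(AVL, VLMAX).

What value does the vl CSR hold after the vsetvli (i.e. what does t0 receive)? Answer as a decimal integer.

vl = 7

lanes per group: 256·1/32 = 8
AVL=7 ≤ VLMAX=8, so vl = 7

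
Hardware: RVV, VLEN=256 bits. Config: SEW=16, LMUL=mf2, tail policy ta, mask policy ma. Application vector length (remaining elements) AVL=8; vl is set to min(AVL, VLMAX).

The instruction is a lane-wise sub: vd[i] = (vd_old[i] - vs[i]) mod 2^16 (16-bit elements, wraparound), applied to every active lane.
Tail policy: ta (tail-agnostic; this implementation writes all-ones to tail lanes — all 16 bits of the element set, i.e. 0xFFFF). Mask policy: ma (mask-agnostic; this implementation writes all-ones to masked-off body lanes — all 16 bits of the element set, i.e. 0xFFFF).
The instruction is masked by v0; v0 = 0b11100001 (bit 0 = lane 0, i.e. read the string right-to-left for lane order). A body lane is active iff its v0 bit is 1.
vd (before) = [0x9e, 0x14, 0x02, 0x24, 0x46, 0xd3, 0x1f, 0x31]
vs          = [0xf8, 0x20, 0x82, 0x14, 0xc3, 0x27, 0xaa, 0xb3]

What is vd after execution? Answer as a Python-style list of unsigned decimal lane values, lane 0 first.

vd = [65446, 65535, 65535, 65535, 65535, 172, 65397, 65406]

VLMAX = VLEN×LMUL/SEW = 256×1/2/16 = 8
vl = min(AVL, VLMAX) = min(8, 8) = 8
vd[0] sub(0x9e,0xf8) -> 0xffa6
vd[1] mask-off/ones -> 0xffff
vd[2] mask-off/ones -> 0xffff
vd[3] mask-off/ones -> 0xffff
vd[4] mask-off/ones -> 0xffff
vd[5] sub(0xd3,0x27) -> 0xac
vd[6] sub(0x1f,0xaa) -> 0xff75
vd[7] sub(0x31,0xb3) -> 0xff7e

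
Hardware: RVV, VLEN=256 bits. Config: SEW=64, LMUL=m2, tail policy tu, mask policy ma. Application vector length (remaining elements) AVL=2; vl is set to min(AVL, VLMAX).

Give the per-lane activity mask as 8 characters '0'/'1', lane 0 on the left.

VLMAX = VLEN×LMUL/SEW = 256×2/64 = 8
vl ← min(2, 8) = 2
bits (lane 0 leftmost): 11000000

predicate = 11000000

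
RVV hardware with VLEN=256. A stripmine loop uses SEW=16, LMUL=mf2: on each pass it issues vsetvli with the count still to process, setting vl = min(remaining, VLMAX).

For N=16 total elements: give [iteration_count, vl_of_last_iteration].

lanes per group: 256·1/2/16 = 8
N=16: ⌈16/8⌉ = 2 iters; last vl = 16 − 1×8 = 8

[iterations, last_vl] = [2, 8]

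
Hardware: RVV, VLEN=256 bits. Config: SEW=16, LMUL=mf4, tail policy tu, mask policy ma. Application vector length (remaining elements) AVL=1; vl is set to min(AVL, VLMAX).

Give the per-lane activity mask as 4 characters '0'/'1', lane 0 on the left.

VLMAX = (256 × 1/4) / 16 = 4 lanes
vl ← min(1, 4) = 1
bits (lane 0 leftmost): 1000

predicate = 1000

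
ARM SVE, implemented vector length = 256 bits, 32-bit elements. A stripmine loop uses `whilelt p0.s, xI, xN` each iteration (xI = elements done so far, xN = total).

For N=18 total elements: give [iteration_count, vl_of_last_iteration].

register lanes = 256/32 = 8
18 elements at 8/iter → 3 passes, remainder 2 on the last

[iterations, last_vl] = [3, 2]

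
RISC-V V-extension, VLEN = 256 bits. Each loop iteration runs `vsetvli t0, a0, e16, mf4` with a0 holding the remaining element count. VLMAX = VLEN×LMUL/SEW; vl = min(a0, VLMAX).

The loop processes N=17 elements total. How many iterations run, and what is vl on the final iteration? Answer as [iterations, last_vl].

[iterations, last_vl] = [5, 1]

VLMAX = VLEN×LMUL/SEW = 256×1/4/16 = 4
iterations = ceil(17/4) = 5; final-pass vl = 1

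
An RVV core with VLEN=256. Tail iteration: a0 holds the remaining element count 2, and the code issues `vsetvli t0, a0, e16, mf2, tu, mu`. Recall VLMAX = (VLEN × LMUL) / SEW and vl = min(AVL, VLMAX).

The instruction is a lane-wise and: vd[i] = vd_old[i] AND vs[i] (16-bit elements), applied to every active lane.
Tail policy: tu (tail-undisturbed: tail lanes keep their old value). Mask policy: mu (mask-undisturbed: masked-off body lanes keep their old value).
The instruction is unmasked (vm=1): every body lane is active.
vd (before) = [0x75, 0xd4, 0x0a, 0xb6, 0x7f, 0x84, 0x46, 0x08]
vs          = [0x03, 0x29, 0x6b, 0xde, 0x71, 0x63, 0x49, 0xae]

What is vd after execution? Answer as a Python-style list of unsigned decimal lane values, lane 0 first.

vd = [1, 0, 10, 182, 127, 132, 70, 8]

lanes per group: 256·1/2/16 = 8
vl ← min(2, 8) = 2
vd[0] and(0x75,0x03) -> 0x01
vd[1] and(0xd4,0x29) -> 0x00
vd[2] tail/keep -> 0x0a
vd[3] tail/keep -> 0xb6
vd[4] tail/keep -> 0x7f
vd[5] tail/keep -> 0x84
vd[6] tail/keep -> 0x46
vd[7] tail/keep -> 0x08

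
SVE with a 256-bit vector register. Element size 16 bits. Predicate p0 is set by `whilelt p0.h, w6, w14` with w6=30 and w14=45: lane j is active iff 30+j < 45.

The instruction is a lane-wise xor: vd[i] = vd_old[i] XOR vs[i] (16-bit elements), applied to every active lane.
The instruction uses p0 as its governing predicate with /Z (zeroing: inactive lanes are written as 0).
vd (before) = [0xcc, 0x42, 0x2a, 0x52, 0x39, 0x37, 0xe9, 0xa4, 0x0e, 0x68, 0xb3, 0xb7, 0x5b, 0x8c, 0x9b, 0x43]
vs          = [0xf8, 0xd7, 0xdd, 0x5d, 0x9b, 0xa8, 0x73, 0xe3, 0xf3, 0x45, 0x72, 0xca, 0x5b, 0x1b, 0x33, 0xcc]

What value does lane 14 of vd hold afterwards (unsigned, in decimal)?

lane count: 256 div 16 = 16
whilelt: lane j active iff 30+j < 45 → j < 15 → 15 active
lane  0: xor(0xcc,0xf8) ⇒ 0x34
lane  1: xor(0x42,0xd7) ⇒ 0x95
lane  2: xor(0x2a,0xdd) ⇒ 0xf7
lane  3: xor(0x52,0x5d) ⇒ 0x0f
lane  4: xor(0x39,0x9b) ⇒ 0xa2
lane  5: xor(0x37,0xa8) ⇒ 0x9f
lane  6: xor(0xe9,0x73) ⇒ 0x9a
lane  7: xor(0xa4,0xe3) ⇒ 0x47
lane  8: xor(0x0e,0xf3) ⇒ 0xfd
lane  9: xor(0x68,0x45) ⇒ 0x2d
lane 10: xor(0xb3,0x72) ⇒ 0xc1
lane 11: xor(0xb7,0xca) ⇒ 0x7d
lane 12: xor(0x5b,0x5b) ⇒ 0x00
lane 13: xor(0x8c,0x1b) ⇒ 0x97
lane 14: xor(0x9b,0x33) ⇒ 0xa8
lane 15: tail/zero ⇒ 0x00

vd[14] = 168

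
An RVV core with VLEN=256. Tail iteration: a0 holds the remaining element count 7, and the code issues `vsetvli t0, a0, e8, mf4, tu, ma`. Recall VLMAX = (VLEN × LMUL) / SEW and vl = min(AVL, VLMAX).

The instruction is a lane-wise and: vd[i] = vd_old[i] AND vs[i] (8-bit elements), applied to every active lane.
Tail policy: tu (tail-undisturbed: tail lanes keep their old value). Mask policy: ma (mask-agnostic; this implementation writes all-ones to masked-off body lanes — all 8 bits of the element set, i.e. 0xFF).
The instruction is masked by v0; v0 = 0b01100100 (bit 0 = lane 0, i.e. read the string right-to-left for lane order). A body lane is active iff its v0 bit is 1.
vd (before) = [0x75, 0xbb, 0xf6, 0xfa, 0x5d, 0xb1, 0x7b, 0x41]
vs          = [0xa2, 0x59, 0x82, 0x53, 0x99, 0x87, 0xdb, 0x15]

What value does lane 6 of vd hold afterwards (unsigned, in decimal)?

vd[6] = 91

lanes per group: 256·1/4/8 = 8
AVL=7 ≤ VLMAX=8, so vl = 7
  i=0: mask-off/ones → 255
  i=1: mask-off/ones → 255
  i=2: and(0xf6,0x82) → 130
  i=3: mask-off/ones → 255
  i=4: mask-off/ones → 255
  i=5: and(0xb1,0x87) → 129
  i=6: and(0x7b,0xdb) → 91
  i=7: tail/keep → 65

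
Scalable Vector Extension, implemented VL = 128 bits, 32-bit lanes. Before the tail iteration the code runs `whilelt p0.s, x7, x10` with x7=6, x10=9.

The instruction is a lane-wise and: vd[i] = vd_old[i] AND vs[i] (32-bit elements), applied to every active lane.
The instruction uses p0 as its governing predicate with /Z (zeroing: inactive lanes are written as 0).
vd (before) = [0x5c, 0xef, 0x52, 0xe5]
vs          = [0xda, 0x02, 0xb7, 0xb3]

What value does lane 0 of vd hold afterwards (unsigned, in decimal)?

lane count: 128 div 32 = 4
whilelt: lane j active iff 6+j < 9 → j < 3 → 3 active
vd[0] and(0x5c,0xda) -> 0x58
vd[1] and(0xef,0x02) -> 0x02
vd[2] and(0x52,0xb7) -> 0x12
vd[3] tail/zero -> 0x00

vd[0] = 88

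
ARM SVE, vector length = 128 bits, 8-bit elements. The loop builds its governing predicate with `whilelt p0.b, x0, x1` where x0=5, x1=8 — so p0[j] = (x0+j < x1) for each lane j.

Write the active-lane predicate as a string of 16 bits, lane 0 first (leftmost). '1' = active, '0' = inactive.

predicate = 1110000000000000

lane count: 128 div 8 = 16
p0[j] = (5+j < 8); true for j=0..2 → 3 lanes set
bits (lane 0 leftmost): 1110000000000000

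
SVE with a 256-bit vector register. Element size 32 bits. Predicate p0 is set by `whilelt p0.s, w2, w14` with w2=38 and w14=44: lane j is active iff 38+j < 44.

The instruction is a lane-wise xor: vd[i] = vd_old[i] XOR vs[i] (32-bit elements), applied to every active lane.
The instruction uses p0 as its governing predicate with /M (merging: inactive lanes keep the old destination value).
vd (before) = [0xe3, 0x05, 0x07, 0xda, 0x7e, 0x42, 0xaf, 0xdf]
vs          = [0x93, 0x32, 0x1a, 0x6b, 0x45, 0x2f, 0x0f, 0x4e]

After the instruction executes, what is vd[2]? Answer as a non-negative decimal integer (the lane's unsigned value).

vd[2] = 29

register lanes = 256/32 = 8
active while 38+j < 44, i.e. j ∈ [0,6) capped at 8 ⇒ 6
[0] xor(0xe3,0x93) = 0x70
[1] xor(0x05,0x32) = 0x37
[2] xor(0x07,0x1a) = 0x1d
[3] xor(0xda,0x6b) = 0xb1
[4] xor(0x7e,0x45) = 0x3b
[5] xor(0x42,0x2f) = 0x6d
[6] tail/keep = 0xaf
[7] tail/keep = 0xdf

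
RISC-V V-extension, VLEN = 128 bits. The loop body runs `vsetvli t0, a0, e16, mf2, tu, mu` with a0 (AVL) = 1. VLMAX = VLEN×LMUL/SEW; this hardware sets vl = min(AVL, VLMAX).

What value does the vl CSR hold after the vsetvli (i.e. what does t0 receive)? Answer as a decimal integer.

VLMAX = VLEN×LMUL/SEW = 128×1/2/16 = 4
AVL=1 ≤ VLMAX=4, so vl = 1

vl = 1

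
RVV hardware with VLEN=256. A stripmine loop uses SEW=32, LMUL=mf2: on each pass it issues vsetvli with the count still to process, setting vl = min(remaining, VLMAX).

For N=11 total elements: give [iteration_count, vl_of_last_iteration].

VLMAX = VLEN×LMUL/SEW = 256×1/2/32 = 4
iterations = ceil(11/4) = 3; final-pass vl = 3

[iterations, last_vl] = [3, 3]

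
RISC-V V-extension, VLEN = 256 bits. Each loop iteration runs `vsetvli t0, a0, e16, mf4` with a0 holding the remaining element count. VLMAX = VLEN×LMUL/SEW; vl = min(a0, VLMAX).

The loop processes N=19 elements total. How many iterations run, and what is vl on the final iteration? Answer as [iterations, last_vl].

[iterations, last_vl] = [5, 3]

lanes per group: 256·1/4/16 = 4
N=19: ⌈19/4⌉ = 5 iters; last vl = 19 − 4×4 = 3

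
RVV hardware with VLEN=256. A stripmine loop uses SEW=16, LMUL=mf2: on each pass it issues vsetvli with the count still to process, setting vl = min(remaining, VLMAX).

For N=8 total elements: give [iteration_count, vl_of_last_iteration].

VLMAX = VLEN×LMUL/SEW = 256×1/2/16 = 8
iterations = ceil(8/8) = 1; final-pass vl = 8

[iterations, last_vl] = [1, 8]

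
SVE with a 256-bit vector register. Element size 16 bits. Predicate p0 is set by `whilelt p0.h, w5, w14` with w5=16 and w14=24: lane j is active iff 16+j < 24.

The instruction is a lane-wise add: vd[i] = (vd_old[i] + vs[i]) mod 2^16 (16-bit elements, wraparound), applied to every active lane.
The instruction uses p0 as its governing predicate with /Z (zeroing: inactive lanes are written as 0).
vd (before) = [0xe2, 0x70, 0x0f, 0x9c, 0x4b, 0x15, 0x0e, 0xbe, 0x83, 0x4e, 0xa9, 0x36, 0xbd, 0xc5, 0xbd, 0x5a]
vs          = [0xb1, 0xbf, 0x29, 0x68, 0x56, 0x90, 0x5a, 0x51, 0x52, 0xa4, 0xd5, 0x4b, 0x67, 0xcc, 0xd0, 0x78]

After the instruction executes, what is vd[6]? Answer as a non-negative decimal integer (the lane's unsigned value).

lane count: 256 div 16 = 16
active while 16+j < 24, i.e. j ∈ [0,8) capped at 16 ⇒ 8
  i=0: add(0xe2,0xb1) → 403
  i=1: add(0x70,0xbf) → 303
  i=2: add(0x0f,0x29) → 56
  i=3: add(0x9c,0x68) → 260
  i=4: add(0x4b,0x56) → 161
  i=5: add(0x15,0x90) → 165
  i=6: add(0x0e,0x5a) → 104
  i=7: add(0xbe,0x51) → 271
  i=8: tail/zero → 0
  i=9: tail/zero → 0
  i=10: tail/zero → 0
  i=11: tail/zero → 0
  i=12: tail/zero → 0
  i=13: tail/zero → 0
  i=14: tail/zero → 0
  i=15: tail/zero → 0

vd[6] = 104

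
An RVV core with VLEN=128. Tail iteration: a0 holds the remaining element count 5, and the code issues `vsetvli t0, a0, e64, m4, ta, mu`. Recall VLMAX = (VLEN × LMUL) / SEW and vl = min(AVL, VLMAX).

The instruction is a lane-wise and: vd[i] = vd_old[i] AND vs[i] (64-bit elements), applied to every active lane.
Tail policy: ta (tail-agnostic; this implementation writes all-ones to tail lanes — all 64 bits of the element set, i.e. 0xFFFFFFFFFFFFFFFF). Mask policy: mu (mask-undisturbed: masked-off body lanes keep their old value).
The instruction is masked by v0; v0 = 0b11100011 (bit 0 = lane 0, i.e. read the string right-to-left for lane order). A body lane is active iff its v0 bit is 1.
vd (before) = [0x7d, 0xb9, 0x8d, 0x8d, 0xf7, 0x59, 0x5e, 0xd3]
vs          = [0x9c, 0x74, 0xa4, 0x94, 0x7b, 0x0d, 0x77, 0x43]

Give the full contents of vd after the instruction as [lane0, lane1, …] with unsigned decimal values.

vd = [28, 48, 141, 141, 247, 18446744073709551615, 18446744073709551615, 18446744073709551615]

VLMAX = VLEN×LMUL/SEW = 128×4/64 = 8
AVL=5 ≤ VLMAX=8, so vl = 5
vd[0] and(0x7d,0x9c) -> 0x1c
vd[1] and(0xb9,0x74) -> 0x30
vd[2] mask-off/keep -> 0x8d
vd[3] mask-off/keep -> 0x8d
vd[4] mask-off/keep -> 0xf7
vd[5] tail/ones -> 0xffffffffffffffff
vd[6] tail/ones -> 0xffffffffffffffff
vd[7] tail/ones -> 0xffffffffffffffff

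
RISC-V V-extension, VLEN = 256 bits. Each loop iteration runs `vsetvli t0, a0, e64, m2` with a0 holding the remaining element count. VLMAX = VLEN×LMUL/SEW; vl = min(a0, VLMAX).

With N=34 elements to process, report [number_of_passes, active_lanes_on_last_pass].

[iterations, last_vl] = [5, 2]

VLMAX = (256 × 2) / 64 = 8 lanes
N=34: ⌈34/8⌉ = 5 iters; last vl = 34 − 4×8 = 2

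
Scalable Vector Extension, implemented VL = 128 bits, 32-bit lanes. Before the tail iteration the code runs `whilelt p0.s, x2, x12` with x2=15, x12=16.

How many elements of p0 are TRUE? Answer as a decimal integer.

lane count: 128 div 32 = 4
whilelt: lane j active iff 15+j < 16 → j < 1 → 1 active

vl = 1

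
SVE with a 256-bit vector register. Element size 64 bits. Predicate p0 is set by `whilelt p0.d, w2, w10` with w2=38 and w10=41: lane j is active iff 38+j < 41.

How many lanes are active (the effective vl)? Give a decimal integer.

vl = 3

register lanes = 256/64 = 4
p0[j] = (38+j < 41); true for j=0..2 → 3 lanes set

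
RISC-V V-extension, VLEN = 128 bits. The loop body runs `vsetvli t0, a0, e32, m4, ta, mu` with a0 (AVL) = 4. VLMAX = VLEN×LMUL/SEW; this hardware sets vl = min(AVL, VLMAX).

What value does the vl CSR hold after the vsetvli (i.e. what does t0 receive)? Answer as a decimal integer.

vl = 4

VLMAX = (128 × 4) / 32 = 16 lanes
AVL=4 ≤ VLMAX=16, so vl = 4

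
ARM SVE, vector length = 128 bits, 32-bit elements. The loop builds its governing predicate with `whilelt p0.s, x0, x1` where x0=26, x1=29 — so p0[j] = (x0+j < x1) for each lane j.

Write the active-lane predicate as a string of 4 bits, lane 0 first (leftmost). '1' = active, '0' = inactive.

lane count: 128 div 32 = 4
whilelt: lane j active iff 26+j < 29 → j < 3 → 3 active
bits (lane 0 leftmost): 1110

predicate = 1110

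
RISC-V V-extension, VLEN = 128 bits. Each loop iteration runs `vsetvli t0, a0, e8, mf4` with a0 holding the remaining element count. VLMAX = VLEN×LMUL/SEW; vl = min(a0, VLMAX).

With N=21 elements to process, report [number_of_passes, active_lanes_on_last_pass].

VLMAX = (128 × 1/4) / 8 = 4 lanes
iterations = ceil(21/4) = 6; final-pass vl = 1

[iterations, last_vl] = [6, 1]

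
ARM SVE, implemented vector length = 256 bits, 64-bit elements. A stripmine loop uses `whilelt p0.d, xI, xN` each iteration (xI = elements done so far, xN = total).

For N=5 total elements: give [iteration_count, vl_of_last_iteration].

register lanes = 256/64 = 4
5 elements at 4/iter → 2 passes, remainder 1 on the last

[iterations, last_vl] = [2, 1]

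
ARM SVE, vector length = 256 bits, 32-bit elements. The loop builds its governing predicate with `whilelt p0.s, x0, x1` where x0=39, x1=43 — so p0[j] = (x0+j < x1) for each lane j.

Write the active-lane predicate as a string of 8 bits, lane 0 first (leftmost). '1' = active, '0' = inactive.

register lanes = 256/32 = 8
p0[j] = (39+j < 43); true for j=0..3 → 4 lanes set
bits (lane 0 leftmost): 11110000

predicate = 11110000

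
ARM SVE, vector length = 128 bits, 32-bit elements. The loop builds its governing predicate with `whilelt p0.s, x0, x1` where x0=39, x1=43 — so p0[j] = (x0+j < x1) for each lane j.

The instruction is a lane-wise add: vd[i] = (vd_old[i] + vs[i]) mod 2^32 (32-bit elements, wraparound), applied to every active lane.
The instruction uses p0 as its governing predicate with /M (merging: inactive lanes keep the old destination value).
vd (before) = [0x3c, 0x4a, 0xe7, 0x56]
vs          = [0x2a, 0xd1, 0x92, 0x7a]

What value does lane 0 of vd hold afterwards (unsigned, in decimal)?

128-bit reg / 32-bit elem → 4 lanes
p0[j] = (39+j < 43); true for j=0..3 → 4 lanes set
lane  0: add(0x3c,0x2a) ⇒ 0x66
lane  1: add(0x4a,0xd1) ⇒ 0x11b
lane  2: add(0xe7,0x92) ⇒ 0x179
lane  3: add(0x56,0x7a) ⇒ 0xd0

vd[0] = 102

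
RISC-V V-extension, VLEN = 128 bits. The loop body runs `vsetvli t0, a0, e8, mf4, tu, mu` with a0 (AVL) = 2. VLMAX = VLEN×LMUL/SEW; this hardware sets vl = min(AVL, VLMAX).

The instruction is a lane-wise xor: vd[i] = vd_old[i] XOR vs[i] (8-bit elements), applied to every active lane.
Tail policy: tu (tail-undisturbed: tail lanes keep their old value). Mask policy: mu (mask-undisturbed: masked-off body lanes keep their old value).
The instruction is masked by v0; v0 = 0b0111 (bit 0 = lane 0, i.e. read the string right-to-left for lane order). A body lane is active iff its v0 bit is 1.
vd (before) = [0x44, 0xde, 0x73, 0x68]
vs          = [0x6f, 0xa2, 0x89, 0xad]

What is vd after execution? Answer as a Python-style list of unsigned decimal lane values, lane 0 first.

lanes per group: 128·1/4/8 = 4
AVL=2 ≤ VLMAX=4, so vl = 2
lane  0: xor(0x44,0x6f) ⇒ 0x2b
lane  1: xor(0xde,0xa2) ⇒ 0x7c
lane  2: tail/keep ⇒ 0x73
lane  3: tail/keep ⇒ 0x68

vd = [43, 124, 115, 104]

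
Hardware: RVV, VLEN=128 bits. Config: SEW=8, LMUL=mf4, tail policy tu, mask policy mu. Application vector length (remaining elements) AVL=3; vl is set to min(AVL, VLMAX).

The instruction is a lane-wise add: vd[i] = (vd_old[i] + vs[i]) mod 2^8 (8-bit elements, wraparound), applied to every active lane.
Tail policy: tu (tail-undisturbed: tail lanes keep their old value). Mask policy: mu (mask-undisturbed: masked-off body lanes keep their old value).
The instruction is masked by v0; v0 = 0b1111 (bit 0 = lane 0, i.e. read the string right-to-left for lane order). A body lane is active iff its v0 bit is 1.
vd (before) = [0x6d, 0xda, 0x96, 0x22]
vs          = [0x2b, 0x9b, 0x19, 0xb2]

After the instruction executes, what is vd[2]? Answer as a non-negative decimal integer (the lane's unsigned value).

VLMAX = VLEN×LMUL/SEW = 128×1/4/8 = 4
vl ← min(3, 4) = 3
lane  0: add(0x6d,0x2b) ⇒ 0x98
lane  1: add(0xda,0x9b) ⇒ 0x75
lane  2: add(0x96,0x19) ⇒ 0xaf
lane  3: tail/keep ⇒ 0x22

vd[2] = 175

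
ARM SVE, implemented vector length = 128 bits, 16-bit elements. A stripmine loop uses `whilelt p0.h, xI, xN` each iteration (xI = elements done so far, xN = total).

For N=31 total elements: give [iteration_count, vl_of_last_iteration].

[iterations, last_vl] = [4, 7]

lane count: 128 div 16 = 8
iterations = ceil(31/8) = 4; final-pass vl = 7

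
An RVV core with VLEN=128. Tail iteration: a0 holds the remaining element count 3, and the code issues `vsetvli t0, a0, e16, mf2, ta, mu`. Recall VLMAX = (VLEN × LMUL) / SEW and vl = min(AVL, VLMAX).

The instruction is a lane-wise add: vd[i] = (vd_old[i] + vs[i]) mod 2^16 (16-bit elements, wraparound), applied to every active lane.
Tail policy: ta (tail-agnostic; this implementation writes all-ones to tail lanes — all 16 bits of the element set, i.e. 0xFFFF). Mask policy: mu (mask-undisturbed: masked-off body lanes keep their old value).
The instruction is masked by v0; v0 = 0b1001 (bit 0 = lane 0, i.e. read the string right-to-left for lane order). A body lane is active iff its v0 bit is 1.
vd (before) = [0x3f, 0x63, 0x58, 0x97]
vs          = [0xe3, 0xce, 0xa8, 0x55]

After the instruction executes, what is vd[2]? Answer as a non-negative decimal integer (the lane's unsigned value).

VLMAX = (128 × 1/2) / 16 = 4 lanes
AVL=3 ≤ VLMAX=4, so vl = 3
lane  0: add(0x3f,0xe3) ⇒ 0x122
lane  1: mask-off/keep ⇒ 0x63
lane  2: mask-off/keep ⇒ 0x58
lane  3: tail/ones ⇒ 0xffff

vd[2] = 88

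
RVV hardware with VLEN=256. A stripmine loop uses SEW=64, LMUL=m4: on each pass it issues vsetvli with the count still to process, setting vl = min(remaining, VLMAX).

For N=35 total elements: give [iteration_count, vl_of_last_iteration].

VLMAX = VLEN×LMUL/SEW = 256×4/64 = 16
iterations = ceil(35/16) = 3; final-pass vl = 3

[iterations, last_vl] = [3, 3]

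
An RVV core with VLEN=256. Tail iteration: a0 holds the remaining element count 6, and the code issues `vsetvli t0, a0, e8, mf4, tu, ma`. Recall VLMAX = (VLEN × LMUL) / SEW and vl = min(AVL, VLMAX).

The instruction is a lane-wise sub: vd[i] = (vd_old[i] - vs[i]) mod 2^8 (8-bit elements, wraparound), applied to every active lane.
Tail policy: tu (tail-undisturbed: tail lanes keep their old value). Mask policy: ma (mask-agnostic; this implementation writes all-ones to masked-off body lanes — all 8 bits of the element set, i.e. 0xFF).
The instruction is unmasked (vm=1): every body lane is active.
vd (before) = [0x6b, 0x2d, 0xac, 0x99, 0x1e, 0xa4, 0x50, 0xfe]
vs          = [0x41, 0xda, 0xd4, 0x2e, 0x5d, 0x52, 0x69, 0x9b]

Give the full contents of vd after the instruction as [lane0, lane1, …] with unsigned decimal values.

VLMAX = VLEN×LMUL/SEW = 256×1/4/8 = 8
vl ← min(6, 8) = 6
[0] sub(0x6b,0x41) = 0x2a
[1] sub(0x2d,0xda) = 0x53
[2] sub(0xac,0xd4) = 0xd8
[3] sub(0x99,0x2e) = 0x6b
[4] sub(0x1e,0x5d) = 0xc1
[5] sub(0xa4,0x52) = 0x52
[6] tail/keep = 0x50
[7] tail/keep = 0xfe

vd = [42, 83, 216, 107, 193, 82, 80, 254]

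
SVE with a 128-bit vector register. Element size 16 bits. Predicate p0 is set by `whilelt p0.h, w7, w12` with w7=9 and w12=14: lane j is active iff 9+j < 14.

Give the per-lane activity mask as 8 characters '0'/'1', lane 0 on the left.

predicate = 11111000

128-bit reg / 16-bit elem → 8 lanes
p0[j] = (9+j < 14); true for j=0..4 → 5 lanes set
bits (lane 0 leftmost): 11111000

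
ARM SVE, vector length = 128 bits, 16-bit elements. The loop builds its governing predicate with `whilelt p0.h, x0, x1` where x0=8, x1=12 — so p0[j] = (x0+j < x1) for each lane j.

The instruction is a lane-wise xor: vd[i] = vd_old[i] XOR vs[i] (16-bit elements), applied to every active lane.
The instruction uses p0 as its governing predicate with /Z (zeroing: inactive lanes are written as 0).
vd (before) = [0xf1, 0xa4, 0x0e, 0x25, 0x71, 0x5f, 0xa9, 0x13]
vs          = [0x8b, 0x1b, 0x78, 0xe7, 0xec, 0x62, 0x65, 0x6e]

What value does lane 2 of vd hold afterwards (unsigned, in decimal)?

vd[2] = 118

lane count: 128 div 16 = 8
active while 8+j < 12, i.e. j ∈ [0,4) capped at 8 ⇒ 4
lane  0: xor(0xf1,0x8b) ⇒ 0x7a
lane  1: xor(0xa4,0x1b) ⇒ 0xbf
lane  2: xor(0x0e,0x78) ⇒ 0x76
lane  3: xor(0x25,0xe7) ⇒ 0xc2
lane  4: tail/zero ⇒ 0x00
lane  5: tail/zero ⇒ 0x00
lane  6: tail/zero ⇒ 0x00
lane  7: tail/zero ⇒ 0x00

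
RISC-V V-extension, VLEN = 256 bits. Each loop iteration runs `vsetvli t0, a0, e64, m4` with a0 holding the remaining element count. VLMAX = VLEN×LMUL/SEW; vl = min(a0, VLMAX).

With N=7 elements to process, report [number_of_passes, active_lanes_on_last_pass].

VLMAX = (256 × 4) / 64 = 16 lanes
7 elements at 16/iter → 1 passes, remainder 7 on the last

[iterations, last_vl] = [1, 7]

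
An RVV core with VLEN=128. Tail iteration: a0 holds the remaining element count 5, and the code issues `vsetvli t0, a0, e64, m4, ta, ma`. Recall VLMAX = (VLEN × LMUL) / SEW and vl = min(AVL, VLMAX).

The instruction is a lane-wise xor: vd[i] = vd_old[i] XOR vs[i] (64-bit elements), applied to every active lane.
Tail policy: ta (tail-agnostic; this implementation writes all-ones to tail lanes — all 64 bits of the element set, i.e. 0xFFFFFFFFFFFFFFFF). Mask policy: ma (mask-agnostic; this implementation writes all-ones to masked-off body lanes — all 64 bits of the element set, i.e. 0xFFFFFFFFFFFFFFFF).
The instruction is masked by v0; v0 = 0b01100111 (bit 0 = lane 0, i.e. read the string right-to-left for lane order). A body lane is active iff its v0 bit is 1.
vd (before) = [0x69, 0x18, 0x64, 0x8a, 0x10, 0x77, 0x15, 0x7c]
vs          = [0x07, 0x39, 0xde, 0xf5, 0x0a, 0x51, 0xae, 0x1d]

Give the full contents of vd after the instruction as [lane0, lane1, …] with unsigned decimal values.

vd = [110, 33, 186, 18446744073709551615, 18446744073709551615, 18446744073709551615, 18446744073709551615, 18446744073709551615]

VLMAX = (128 × 4) / 64 = 8 lanes
vl ← min(5, 8) = 5
  i=0: xor(0x69,0x07) → 110
  i=1: xor(0x18,0x39) → 33
  i=2: xor(0x64,0xde) → 186
  i=3: mask-off/ones → 18446744073709551615
  i=4: mask-off/ones → 18446744073709551615
  i=5: tail/ones → 18446744073709551615
  i=6: tail/ones → 18446744073709551615
  i=7: tail/ones → 18446744073709551615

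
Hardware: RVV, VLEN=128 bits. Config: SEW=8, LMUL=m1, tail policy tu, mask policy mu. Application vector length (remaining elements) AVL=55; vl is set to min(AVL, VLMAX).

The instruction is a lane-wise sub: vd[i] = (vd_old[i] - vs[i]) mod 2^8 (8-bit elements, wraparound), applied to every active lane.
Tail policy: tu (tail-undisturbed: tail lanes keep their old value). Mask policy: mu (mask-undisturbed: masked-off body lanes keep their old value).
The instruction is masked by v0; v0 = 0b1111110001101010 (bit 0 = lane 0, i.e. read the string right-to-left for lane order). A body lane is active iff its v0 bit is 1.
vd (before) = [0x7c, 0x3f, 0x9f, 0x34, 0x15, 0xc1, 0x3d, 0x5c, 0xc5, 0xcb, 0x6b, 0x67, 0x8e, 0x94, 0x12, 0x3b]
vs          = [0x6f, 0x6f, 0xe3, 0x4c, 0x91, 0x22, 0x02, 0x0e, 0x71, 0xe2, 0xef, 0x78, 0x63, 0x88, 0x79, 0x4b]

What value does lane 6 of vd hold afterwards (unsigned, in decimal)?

VLMAX = VLEN×LMUL/SEW = 128×1/8 = 16
AVL=55 > VLMAX=16, so vl = 16
[0] mask-off/keep = 0x7c
[1] sub(0x3f,0x6f) = 0xd0
[2] mask-off/keep = 0x9f
[3] sub(0x34,0x4c) = 0xe8
[4] mask-off/keep = 0x15
[5] sub(0xc1,0x22) = 0x9f
[6] sub(0x3d,0x02) = 0x3b
[7] mask-off/keep = 0x5c
[8] mask-off/keep = 0xc5
[9] mask-off/keep = 0xcb
[10] sub(0x6b,0xef) = 0x7c
[11] sub(0x67,0x78) = 0xef
[12] sub(0x8e,0x63) = 0x2b
[13] sub(0x94,0x88) = 0x0c
[14] sub(0x12,0x79) = 0x99
[15] sub(0x3b,0x4b) = 0xf0

vd[6] = 59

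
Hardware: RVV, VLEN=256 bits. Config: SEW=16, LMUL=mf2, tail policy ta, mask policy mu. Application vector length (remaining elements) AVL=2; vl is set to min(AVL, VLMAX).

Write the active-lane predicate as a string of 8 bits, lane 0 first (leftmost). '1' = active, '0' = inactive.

predicate = 11000000

VLMAX = (256 × 1/2) / 16 = 8 lanes
vl ← min(2, 8) = 2
bits (lane 0 leftmost): 11000000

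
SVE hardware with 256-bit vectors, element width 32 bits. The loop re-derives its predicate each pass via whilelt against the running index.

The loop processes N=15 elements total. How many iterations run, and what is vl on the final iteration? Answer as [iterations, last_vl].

256-bit reg / 32-bit elem → 8 lanes
N=15: ⌈15/8⌉ = 2 iters; last vl = 15 − 1×8 = 7

[iterations, last_vl] = [2, 7]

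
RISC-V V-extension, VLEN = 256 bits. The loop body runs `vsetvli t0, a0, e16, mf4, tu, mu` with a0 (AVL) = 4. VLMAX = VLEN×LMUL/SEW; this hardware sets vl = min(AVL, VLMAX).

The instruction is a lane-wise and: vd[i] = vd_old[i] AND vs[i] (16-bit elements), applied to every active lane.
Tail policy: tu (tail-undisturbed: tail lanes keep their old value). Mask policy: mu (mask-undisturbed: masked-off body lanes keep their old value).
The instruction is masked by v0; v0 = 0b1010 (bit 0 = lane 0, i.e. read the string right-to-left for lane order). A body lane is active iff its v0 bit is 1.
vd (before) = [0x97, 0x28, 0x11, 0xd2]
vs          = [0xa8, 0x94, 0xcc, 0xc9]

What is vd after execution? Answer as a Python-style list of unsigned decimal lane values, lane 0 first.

vd = [151, 0, 17, 192]

lanes per group: 256·1/4/16 = 4
vl ← min(4, 4) = 4
[0] mask-off/keep = 0x97
[1] and(0x28,0x94) = 0x00
[2] mask-off/keep = 0x11
[3] and(0xd2,0xc9) = 0xc0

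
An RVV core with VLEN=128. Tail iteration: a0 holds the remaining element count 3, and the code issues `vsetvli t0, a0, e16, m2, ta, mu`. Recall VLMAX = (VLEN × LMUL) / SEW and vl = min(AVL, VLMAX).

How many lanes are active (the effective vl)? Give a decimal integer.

VLMAX = VLEN×LMUL/SEW = 128×2/16 = 16
vl = min(AVL, VLMAX) = min(3, 16) = 3

vl = 3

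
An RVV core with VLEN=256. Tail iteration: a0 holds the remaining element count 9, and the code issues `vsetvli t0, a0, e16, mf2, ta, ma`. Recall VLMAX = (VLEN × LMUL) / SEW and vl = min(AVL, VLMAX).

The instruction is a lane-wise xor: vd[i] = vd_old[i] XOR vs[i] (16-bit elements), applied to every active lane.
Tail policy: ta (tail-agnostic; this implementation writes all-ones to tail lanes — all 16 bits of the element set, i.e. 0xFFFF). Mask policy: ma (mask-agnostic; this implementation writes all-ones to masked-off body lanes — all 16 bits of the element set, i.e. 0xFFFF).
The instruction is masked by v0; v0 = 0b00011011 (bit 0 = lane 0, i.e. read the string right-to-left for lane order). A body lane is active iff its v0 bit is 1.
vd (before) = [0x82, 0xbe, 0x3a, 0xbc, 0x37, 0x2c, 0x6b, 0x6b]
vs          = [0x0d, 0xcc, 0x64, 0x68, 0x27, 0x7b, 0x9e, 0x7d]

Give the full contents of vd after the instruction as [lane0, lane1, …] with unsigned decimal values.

lanes per group: 256·1/2/16 = 8
vl = min(AVL, VLMAX) = min(9, 8) = 8
  i=0: xor(0x82,0x0d) → 143
  i=1: xor(0xbe,0xcc) → 114
  i=2: mask-off/ones → 65535
  i=3: xor(0xbc,0x68) → 212
  i=4: xor(0x37,0x27) → 16
  i=5: mask-off/ones → 65535
  i=6: mask-off/ones → 65535
  i=7: mask-off/ones → 65535

vd = [143, 114, 65535, 212, 16, 65535, 65535, 65535]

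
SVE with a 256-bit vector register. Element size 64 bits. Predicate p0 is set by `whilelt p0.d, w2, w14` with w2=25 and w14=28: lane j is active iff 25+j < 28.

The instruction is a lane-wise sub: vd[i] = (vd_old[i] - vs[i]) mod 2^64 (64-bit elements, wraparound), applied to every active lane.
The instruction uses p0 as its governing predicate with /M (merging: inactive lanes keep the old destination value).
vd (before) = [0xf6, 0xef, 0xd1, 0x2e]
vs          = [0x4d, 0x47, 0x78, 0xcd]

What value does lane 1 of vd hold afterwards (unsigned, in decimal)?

register lanes = 256/64 = 4
p0[j] = (25+j < 28); true for j=0..2 → 3 lanes set
lane  0: sub(0xf6,0x4d) ⇒ 0xa9
lane  1: sub(0xef,0x47) ⇒ 0xa8
lane  2: sub(0xd1,0x78) ⇒ 0x59
lane  3: tail/keep ⇒ 0x2e

vd[1] = 168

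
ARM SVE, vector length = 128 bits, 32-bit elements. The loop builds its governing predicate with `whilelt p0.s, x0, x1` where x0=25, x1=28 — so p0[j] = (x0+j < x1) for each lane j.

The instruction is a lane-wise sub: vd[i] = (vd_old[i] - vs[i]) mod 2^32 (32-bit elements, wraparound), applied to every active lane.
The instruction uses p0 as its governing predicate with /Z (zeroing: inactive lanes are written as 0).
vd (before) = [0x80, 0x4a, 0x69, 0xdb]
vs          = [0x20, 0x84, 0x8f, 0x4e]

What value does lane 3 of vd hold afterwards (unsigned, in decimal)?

vd[3] = 0

128-bit reg / 32-bit elem → 4 lanes
active while 25+j < 28, i.e. j ∈ [0,3) capped at 4 ⇒ 3
vd[0] sub(0x80,0x20) -> 0x60
vd[1] sub(0x4a,0x84) -> 0xffffffc6
vd[2] sub(0x69,0x8f) -> 0xffffffda
vd[3] tail/zero -> 0x00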